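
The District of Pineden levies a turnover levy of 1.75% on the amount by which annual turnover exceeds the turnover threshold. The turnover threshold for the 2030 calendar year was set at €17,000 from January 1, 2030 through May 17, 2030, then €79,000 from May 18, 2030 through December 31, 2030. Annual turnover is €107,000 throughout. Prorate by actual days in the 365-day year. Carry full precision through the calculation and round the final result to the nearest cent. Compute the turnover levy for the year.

January 1 – May 17, 2030: 137 days, exemption €17,000 → (€107,000 − €17,000) × 1.75% × 137/365 = €591.1644
May 18 – December 31, 2030: 228 days, exemption €79,000 → (€107,000 − €79,000) × 1.75% × 228/365 = €306.0822
Total = €897.2466

€897.25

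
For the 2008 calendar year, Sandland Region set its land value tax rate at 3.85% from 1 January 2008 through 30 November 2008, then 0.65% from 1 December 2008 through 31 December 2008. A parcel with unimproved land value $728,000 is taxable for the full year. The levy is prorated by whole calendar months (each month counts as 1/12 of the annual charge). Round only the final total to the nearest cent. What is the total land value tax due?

$26,086.67

1 January – 30 November 2008: 11 months at 3.85% → $728,000 × 3.85% × 11/12 = $25,692.3333
1 December – 31 December 2008: 1 month at 0.65% → $728,000 × 0.65% × 1/12 = $394.3333
Total = $26,086.6667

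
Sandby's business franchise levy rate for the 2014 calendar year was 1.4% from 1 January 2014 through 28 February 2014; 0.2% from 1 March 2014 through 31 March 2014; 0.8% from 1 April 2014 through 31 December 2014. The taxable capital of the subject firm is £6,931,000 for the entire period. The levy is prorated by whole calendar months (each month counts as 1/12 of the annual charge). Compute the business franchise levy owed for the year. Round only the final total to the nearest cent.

1 January – 28 February 2014: 2 months at 1.4% → £6,931,000 × 1.4% × 2/12 = £16,172.3333
1 March – 31 March 2014: 1 month at 0.2% → £6,931,000 × 0.2% × 1/12 = £1,155.1667
1 April – 31 December 2014: 9 months at 0.8% → £6,931,000 × 0.8% × 9/12 = £41,586.0000
Total = £58,913.5000

£58,913.50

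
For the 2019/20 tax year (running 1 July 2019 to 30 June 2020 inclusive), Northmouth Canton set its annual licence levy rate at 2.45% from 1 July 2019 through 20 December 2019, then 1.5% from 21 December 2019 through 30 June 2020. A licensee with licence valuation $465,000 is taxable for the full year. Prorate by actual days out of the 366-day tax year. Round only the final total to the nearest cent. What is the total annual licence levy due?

$9,063.05

1 July – 20 December 2019: 173 days at 2.45% → $465,000 × 2.45% × 173/366 = $5,384.9795
21 December 2019 – 30 June 2020: 193 days at 1.5% → $465,000 × 1.5% × 193/366 = $3,678.0738
Total = $9,063.0533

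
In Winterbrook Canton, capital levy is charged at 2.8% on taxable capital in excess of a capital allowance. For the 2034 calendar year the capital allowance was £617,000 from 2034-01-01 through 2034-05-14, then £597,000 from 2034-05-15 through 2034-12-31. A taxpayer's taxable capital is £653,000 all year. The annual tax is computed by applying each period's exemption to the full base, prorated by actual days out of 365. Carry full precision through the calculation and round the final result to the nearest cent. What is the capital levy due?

£1,362.41

2034-01-01 to 2034-05-14: 134 days, exemption £617,000 → (£653,000 − £617,000) × 2.8% × 134/365 = £370.0603
2034-05-15 to 2034-12-31: 231 days, exemption £597,000 → (£653,000 − £597,000) × 2.8% × 231/365 = £992.3507
Total = £1,362.4110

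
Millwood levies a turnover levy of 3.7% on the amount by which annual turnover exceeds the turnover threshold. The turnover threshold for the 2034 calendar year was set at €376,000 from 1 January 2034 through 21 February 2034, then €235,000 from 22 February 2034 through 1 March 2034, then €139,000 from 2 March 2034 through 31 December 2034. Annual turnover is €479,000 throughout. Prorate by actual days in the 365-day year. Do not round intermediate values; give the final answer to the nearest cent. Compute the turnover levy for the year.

€11,252.87

1 January – 21 February 2034: 52 days, exemption €376,000 → (€479,000 − €376,000) × 3.7% × 52/365 = €542.9370
22 February – 1 March 2034: 8 days, exemption €235,000 → (€479,000 − €235,000) × 3.7% × 8/365 = €197.8740
2 March – 31 December 2034: 305 days, exemption €139,000 → (€479,000 − €139,000) × 3.7% × 305/365 = €10,512.0548
Total = €11,252.8658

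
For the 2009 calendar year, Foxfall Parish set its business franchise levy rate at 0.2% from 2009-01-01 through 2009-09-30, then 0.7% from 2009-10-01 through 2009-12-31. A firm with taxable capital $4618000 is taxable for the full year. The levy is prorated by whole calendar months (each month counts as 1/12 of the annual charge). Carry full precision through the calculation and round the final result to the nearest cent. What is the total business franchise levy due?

2009-01-01 to 2009-09-30: 9 months at 0.2% → $4618000 × 0.2% × 9/12 = $6927.0000
2009-10-01 to 2009-12-31: 3 months at 0.7% → $4618000 × 0.7% × 3/12 = $8081.5000
Total = $15008.5000

$15008.50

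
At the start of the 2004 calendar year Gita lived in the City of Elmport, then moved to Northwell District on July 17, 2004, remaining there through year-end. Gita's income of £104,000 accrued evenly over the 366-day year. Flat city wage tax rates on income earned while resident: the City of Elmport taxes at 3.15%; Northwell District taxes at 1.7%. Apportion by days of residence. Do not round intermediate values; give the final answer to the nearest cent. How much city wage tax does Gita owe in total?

The City of Elmport, January 1 – July 16, 2004: 198 days → £104,000 × 3.15% × 198/366 = £1,772.2623
Northwell District, July 17 – December 31, 2004: 168 days → £104,000 × 1.7% × 168/366 = £811.5410
Total = £2,583.8033

£2,583.80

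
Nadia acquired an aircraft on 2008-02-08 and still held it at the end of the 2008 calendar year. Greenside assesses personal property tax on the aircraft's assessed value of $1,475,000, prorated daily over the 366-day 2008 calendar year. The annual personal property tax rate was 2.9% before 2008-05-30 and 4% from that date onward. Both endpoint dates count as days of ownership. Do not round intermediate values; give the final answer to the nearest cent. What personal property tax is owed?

2008-02-08 to 2008-05-29: 112 days at 2.9% → $1,475,000 × 2.9% × 112/366 = $13,089.6175
2008-05-30 to 2008-12-31: 216 days at 4% → $1,475,000 × 4% × 216/366 = $34,819.6721
Total = $47,909.2896

$47,909.29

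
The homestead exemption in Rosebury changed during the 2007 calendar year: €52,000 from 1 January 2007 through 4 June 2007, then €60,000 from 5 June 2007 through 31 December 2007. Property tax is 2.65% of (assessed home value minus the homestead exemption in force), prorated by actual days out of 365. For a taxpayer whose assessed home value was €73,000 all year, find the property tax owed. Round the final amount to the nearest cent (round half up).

1 January – 4 June 2007: 155 days, exemption €52,000 → (€73,000 − €52,000) × 2.65% × 155/365 = €236.3219
5 June – 31 December 2007: 210 days, exemption €60,000 → (€73,000 − €60,000) × 2.65% × 210/365 = €198.2055
Total = €434.5274

€434.53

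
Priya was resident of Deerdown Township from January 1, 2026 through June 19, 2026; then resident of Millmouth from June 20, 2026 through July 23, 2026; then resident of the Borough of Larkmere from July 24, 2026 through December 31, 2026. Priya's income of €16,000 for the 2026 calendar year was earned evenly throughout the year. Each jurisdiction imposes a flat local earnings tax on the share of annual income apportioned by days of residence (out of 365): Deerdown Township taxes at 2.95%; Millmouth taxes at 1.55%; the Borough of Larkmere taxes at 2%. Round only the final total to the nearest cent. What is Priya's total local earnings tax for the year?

€384.09

Deerdown Township, January 1 – June 19, 2026: 170 days → €16,000 × 2.95% × 170/365 = €219.8356
Millmouth, June 20 – July 23, 2026: 34 days → €16,000 × 1.55% × 34/365 = €23.1014
The Borough of Larkmere, July 24 – December 31, 2026: 161 days → €16,000 × 2% × 161/365 = €141.1507
Total = €384.0877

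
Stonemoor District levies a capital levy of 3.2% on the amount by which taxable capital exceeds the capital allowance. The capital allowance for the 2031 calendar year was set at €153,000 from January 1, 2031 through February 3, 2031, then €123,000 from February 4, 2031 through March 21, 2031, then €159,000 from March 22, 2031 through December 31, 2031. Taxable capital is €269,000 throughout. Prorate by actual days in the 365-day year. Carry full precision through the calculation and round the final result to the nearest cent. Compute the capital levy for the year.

January 1 – February 3, 2031: 34 days, exemption €153,000 → (€269,000 − €153,000) × 3.2% × 34/365 = €345.7753
February 4 – March 21, 2031: 46 days, exemption €123,000 → (€269,000 − €123,000) × 3.2% × 46/365 = €588.8000
March 22 – December 31, 2031: 285 days, exemption €159,000 → (€269,000 − €159,000) × 3.2% × 285/365 = €2,748.4932
Total = €3,683.0685

€3,683.07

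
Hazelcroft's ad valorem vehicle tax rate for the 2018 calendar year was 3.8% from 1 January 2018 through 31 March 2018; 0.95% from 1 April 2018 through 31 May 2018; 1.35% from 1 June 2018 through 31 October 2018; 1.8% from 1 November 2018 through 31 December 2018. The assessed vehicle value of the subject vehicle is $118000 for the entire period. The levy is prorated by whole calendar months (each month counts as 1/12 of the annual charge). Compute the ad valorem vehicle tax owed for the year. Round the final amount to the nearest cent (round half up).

$2325.58

1 January – 31 March 2018: 3 months at 3.8% → $118000 × 3.8% × 3/12 = $1121.0000
1 April – 31 May 2018: 2 months at 0.95% → $118000 × 0.95% × 2/12 = $186.8333
1 June – 31 October 2018: 5 months at 1.35% → $118000 × 1.35% × 5/12 = $663.7500
1 November – 31 December 2018: 2 months at 1.8% → $118000 × 1.8% × 2/12 = $354.0000
Total = $2325.5833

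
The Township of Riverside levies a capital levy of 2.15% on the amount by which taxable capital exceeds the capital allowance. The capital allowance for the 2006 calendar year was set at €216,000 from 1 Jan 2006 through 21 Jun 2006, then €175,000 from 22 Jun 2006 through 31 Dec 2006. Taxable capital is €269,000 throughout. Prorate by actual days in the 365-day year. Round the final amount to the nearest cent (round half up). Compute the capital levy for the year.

1 Jan – 21 Jun 2006: 172 days, exemption €216,000 → (€269,000 − €216,000) × 2.15% × 172/365 = €536.9699
22 Jun – 31 Dec 2006: 193 days, exemption €175,000 → (€269,000 − €175,000) × 2.15% × 193/365 = €1,068.6384
Total = €1,605.6082

€1,605.61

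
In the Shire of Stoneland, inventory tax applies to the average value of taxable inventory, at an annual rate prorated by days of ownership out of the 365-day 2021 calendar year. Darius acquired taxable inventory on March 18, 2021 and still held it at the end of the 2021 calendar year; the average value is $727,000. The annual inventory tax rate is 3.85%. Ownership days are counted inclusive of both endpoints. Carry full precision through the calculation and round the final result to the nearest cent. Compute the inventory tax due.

Days held (March 18 – December 31, 2021): 289 out of 365
Tax = $727,000 × 3.85% × 289/365 = $22,161.5493

$22,161.55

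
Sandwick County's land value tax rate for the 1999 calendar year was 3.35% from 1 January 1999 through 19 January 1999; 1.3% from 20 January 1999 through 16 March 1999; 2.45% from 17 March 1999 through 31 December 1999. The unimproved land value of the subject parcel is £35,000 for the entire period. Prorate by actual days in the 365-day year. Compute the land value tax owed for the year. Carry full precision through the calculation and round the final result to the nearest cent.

£812.14

1 January – 19 January 1999: 19 days at 3.35% → £35,000 × 3.35% × 19/365 = £61.0342
20 January – 16 March 1999: 56 days at 1.3% → £35,000 × 1.3% × 56/365 = £69.8082
17 March – 31 December 1999: 290 days at 2.45% → £35,000 × 2.45% × 290/365 = £681.3014
Total = £812.1438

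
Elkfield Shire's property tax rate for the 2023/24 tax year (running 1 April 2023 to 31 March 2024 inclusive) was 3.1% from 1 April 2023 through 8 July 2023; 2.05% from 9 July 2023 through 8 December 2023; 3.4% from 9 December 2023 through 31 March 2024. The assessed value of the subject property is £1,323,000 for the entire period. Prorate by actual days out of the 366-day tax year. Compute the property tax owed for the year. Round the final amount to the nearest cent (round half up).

1 April – 8 July 2023: 99 days at 3.1% → £1,323,000 × 3.1% × 99/366 = £11,093.6803
9 July – 8 December 2023: 153 days at 2.05% → £1,323,000 × 2.05% × 153/366 = £11,337.6762
9 December 2023 – 31 March 2024: 114 days at 3.4% → £1,323,000 × 3.4% × 114/366 = £14,010.7869
Total = £36,442.1434

£36,442.14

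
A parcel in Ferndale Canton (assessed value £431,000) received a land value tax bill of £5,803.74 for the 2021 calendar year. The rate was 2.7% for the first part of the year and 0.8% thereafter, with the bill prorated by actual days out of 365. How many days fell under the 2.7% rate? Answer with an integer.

Let d = days at the first rate; then 365 − d days at the second rate.
£431,000 × [2.7%·d + 0.8%·(365−d)] / 365 = £5,803.74
Solving gives d = 105, so the new rate took effect on 16 April 2021.

105 days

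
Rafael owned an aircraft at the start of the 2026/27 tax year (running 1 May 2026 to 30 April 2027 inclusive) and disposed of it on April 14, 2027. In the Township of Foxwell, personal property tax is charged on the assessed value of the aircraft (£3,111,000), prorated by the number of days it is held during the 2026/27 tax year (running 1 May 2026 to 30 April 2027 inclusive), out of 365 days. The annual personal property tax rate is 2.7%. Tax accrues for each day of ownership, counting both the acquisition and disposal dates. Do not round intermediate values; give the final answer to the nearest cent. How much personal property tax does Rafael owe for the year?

£80,314.94

Days held (May 1, 2026 – April 14, 2027): 349 out of 365
Tax = £3,111,000 × 2.7% × 349/365 = £80,314.9397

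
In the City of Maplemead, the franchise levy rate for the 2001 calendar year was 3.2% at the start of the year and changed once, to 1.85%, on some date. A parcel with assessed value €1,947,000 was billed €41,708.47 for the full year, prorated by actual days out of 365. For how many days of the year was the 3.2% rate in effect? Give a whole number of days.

Let d = days at the first rate; then 365 − d days at the second rate.
€1,947,000 × [3.2%·d + 1.85%·(365−d)] / 365 = €41,708.47
Solving gives d = 79, so the new rate took effect on March 21, 2001.

79 days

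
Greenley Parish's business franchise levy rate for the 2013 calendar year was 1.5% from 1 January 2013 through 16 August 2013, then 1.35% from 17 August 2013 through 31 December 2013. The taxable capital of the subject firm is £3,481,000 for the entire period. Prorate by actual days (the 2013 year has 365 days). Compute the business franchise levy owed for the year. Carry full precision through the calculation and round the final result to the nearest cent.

£50,255.15

1 January – 16 August 2013: 228 days at 1.5% → £3,481,000 × 1.5% × 228/365 = £32,616.4932
17 August – 31 December 2013: 137 days at 1.35% → £3,481,000 × 1.35% × 137/365 = £17,638.6562
Total = £50,255.1493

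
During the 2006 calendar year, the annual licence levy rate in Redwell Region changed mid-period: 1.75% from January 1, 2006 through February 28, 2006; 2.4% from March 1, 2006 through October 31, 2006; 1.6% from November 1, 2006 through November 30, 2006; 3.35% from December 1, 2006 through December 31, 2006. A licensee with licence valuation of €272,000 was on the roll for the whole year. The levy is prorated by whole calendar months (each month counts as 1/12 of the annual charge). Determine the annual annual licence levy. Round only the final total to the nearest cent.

€6,267.33

January 1 – February 28, 2006: 2 months at 1.75% → €272,000 × 1.75% × 2/12 = €793.3333
March 1 – October 31, 2006: 8 months at 2.4% → €272,000 × 2.4% × 8/12 = €4,352.0000
November 1 – November 30, 2006: 1 month at 1.6% → €272,000 × 1.6% × 1/12 = €362.6667
December 1 – December 31, 2006: 1 month at 3.35% → €272,000 × 3.35% × 1/12 = €759.3333
Total = €6,267.3333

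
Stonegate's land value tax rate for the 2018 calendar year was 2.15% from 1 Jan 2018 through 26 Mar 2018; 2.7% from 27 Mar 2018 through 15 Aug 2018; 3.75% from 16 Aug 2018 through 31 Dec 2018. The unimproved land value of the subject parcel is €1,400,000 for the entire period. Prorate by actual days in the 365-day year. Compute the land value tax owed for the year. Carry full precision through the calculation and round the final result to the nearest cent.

1 Jan – 26 Mar 2018: 85 days at 2.15% → €1,400,000 × 2.15% × 85/365 = €7,009.5890
27 Mar – 15 Aug 2018: 142 days at 2.7% → €1,400,000 × 2.7% × 142/365 = €14,705.7534
16 Aug – 31 Dec 2018: 138 days at 3.75% → €1,400,000 × 3.75% × 138/365 = €19,849.3151
Total = €41,564.6575

€41,564.66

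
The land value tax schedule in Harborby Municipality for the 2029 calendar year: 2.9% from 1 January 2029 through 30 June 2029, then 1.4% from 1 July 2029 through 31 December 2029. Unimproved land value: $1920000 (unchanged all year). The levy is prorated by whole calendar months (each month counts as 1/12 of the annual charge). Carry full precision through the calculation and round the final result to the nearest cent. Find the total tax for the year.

$41280.00

1 January – 30 June 2029: 6 months at 2.9% → $1920000 × 2.9% × 6/12 = $27840.0000
1 July – 31 December 2029: 6 months at 1.4% → $1920000 × 1.4% × 6/12 = $13440.0000
Total = $41280.0000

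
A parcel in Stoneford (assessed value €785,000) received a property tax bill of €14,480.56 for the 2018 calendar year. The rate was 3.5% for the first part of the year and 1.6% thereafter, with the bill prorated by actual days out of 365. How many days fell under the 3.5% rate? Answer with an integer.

47 days

Let d = days at the first rate; then 365 − d days at the second rate.
€785,000 × [3.5%·d + 1.6%·(365−d)] / 365 = €14,480.56
Solving gives d = 47, so the new rate took effect on 17 Feb 2018.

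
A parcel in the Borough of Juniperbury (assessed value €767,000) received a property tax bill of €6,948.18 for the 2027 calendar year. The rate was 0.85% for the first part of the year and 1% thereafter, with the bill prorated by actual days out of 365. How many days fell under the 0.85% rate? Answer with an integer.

229 days

Let d = days at the first rate; then 365 − d days at the second rate.
€767,000 × [0.85%·d + 1%·(365−d)] / 365 = €6,948.18
Solving gives d = 229, so the new rate took effect on August 18, 2027.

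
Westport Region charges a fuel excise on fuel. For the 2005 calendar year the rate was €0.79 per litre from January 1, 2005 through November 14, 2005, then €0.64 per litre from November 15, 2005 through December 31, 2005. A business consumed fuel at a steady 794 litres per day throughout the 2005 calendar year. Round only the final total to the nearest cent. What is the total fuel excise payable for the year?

January 1 – November 14, 2005: 318 days × 794 litres/day = 252,492 litres at €0.79/litre → €199,468.68
November 15 – December 31, 2005: 47 days × 794 litres/day = 37,318 litres at €0.64/litre → €23,883.52

€223,352.20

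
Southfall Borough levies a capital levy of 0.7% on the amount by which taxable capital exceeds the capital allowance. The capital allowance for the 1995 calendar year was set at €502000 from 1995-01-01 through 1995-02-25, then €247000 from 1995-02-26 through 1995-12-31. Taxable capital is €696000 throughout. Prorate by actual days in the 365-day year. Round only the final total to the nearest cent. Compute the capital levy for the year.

€2869.14

1995-01-01 to 1995-02-25: 56 days, exemption €502000 → (€696000 − €502000) × 0.7% × 56/365 = €208.3507
1995-02-26 to 1995-12-31: 309 days, exemption €247000 → (€696000 − €247000) × 0.7% × 309/365 = €2660.7863
Total = €2869.1370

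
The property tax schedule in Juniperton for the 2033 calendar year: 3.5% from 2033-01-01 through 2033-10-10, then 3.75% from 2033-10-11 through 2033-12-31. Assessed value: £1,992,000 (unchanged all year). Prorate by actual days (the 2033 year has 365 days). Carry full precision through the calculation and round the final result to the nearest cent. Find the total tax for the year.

2033-01-01 to 2033-10-10: 283 days at 3.5% → £1,992,000 × 3.5% × 283/365 = £54,056.8767
2033-10-11 to 2033-12-31: 82 days at 3.75% → £1,992,000 × 3.75% × 82/365 = £16,781.9178
Total = £70,838.7945

£70,838.79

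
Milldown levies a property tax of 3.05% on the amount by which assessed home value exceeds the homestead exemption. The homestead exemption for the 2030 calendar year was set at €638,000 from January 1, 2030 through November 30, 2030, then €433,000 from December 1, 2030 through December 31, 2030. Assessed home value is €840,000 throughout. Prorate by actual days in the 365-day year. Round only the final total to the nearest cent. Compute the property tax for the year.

January 1 – November 30, 2030: 334 days, exemption €638,000 → (€840,000 − €638,000) × 3.05% × 334/365 = €5,637.7370
December 1 – December 31, 2030: 31 days, exemption €433,000 → (€840,000 − €433,000) × 3.05% × 31/365 = €1,054.2973
Total = €6,692.0342

€6,692.03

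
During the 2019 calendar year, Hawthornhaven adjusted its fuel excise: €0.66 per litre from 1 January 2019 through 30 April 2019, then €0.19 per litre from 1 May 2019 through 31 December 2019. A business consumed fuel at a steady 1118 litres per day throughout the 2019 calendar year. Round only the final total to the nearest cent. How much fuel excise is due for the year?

1 January – 30 April 2019: 120 days × 1118 litres/day = 134,160 litres at €0.66/litre → €88545.60
1 May – 31 December 2019: 245 days × 1118 litres/day = 273,910 litres at €0.19/litre → €52042.90

€140588.50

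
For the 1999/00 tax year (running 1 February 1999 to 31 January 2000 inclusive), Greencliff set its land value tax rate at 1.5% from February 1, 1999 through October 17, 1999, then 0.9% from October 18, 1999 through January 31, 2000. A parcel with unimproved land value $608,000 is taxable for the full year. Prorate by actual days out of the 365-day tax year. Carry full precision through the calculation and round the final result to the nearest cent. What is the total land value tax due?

February 1 – October 17, 1999: 259 days at 1.5% → $608,000 × 1.5% × 259/365 = $6,471.4521
October 18, 1999 – January 31, 2000: 106 days at 0.9% → $608,000 × 0.9% × 106/365 = $1,589.1288
Total = $8,060.5808

$8,060.58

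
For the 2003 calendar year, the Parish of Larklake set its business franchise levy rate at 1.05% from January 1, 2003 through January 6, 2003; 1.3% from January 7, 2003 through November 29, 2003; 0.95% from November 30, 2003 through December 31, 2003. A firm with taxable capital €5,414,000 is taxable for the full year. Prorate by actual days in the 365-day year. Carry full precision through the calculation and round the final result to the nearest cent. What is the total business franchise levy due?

January 1 – January 6, 2003: 6 days at 1.05% → €5,414,000 × 1.05% × 6/365 = €934.4712
January 7 – November 29, 2003: 327 days at 1.3% → €5,414,000 × 1.3% × 327/365 = €63,054.5589
November 30 – December 31, 2003: 32 days at 0.95% → €5,414,000 × 0.95% × 32/365 = €4,509.1945
Total = €68,498.2247

€68,498.22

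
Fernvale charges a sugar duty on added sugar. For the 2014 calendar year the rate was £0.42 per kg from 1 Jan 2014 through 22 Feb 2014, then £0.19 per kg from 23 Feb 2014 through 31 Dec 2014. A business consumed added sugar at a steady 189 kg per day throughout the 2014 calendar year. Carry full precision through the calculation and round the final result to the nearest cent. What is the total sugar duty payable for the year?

1 Jan – 22 Feb 2014: 53 days × 189 kg/day = 10,017 kg at £0.42/kg → £4207.14
23 Feb – 31 Dec 2014: 312 days × 189 kg/day = 58,968 kg at £0.19/kg → £11203.92

£15411.06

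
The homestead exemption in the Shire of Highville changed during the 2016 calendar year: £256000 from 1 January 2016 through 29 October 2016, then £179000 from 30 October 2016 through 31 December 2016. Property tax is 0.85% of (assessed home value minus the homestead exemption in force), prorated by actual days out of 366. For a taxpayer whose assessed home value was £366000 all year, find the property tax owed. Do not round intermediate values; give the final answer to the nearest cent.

£1047.66

1 January – 29 October 2016: 303 days, exemption £256000 → (£366000 − £256000) × 0.85% × 303/366 = £774.0574
30 October – 31 December 2016: 63 days, exemption £179000 → (£366000 − £179000) × 0.85% × 63/366 = £273.6025
Total = £1047.6598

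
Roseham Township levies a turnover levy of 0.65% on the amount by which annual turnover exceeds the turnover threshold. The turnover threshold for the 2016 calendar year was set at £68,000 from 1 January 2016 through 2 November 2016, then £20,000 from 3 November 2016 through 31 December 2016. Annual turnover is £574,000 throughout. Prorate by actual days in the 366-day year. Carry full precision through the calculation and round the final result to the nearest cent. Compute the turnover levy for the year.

1 January – 2 November 2016: 307 days, exemption £68,000 → (£574,000 − £68,000) × 0.65% × 307/366 = £2,758.8060
3 November – 31 December 2016: 59 days, exemption £20,000 → (£574,000 − £20,000) × 0.65% × 59/366 = £580.4891
Total = £3,339.2951

£3,339.30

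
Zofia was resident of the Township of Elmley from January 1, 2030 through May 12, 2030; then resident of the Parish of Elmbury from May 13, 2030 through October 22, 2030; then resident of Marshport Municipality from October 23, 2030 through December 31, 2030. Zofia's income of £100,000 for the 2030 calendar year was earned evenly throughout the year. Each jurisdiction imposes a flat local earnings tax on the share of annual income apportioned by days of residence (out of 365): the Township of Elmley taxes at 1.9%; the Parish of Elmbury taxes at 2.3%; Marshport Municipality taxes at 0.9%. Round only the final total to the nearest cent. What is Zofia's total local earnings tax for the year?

£1,886.85

The Township of Elmley, January 1 – May 12, 2030: 132 days → £100,000 × 1.9% × 132/365 = £687.1233
The Parish of Elmbury, May 13 – October 22, 2030: 163 days → £100,000 × 2.3% × 163/365 = £1,027.1233
Marshport Municipality, October 23 – December 31, 2030: 70 days → £100,000 × 0.9% × 70/365 = £172.6027
Total = £1,886.8493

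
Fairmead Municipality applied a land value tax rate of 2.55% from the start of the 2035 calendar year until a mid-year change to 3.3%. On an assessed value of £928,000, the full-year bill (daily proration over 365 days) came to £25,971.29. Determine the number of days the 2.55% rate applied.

244 days

Let d = days at the first rate; then 365 − d days at the second rate.
£928,000 × [2.55%·d + 3.3%·(365−d)] / 365 = £25,971.29
Solving gives d = 244, so the new rate took effect on 2 Sep 2035.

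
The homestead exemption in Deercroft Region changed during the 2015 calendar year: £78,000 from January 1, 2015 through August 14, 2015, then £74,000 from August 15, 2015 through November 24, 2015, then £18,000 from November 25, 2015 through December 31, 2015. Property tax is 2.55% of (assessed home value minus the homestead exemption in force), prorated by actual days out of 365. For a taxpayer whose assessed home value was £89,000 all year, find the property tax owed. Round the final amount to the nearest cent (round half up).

January 1 – August 14, 2015: 226 days, exemption £78,000 → (£89,000 − £78,000) × 2.55% × 226/365 = £173.6795
August 15 – November 24, 2015: 102 days, exemption £74,000 → (£89,000 − £74,000) × 2.55% × 102/365 = £106.8904
November 25 – December 31, 2015: 37 days, exemption £18,000 → (£89,000 − £18,000) × 2.55% × 37/365 = £183.5301
Total = £464.1000

£464.10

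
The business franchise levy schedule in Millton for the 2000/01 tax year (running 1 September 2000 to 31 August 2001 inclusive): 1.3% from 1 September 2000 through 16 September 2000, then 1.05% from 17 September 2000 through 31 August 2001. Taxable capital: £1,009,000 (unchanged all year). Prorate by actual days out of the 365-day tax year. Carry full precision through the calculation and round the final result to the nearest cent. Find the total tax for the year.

1 September – 16 September 2000: 16 days at 1.3% → £1,009,000 × 1.3% × 16/365 = £574.9918
17 September 2000 – 31 August 2001: 349 days at 1.05% → £1,009,000 × 1.05% × 349/365 = £10,130.0836
Total = £10,705.0753

£10,705.08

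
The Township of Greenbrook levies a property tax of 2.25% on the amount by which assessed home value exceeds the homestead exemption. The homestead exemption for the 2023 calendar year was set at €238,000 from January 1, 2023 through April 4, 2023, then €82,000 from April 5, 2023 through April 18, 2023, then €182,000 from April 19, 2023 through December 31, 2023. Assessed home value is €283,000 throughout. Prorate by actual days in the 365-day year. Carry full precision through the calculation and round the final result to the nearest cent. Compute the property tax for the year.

€2,034.31

January 1 – April 4, 2023: 94 days, exemption €238,000 → (€283,000 − €238,000) × 2.25% × 94/365 = €260.7534
April 5 – April 18, 2023: 14 days, exemption €82,000 → (€283,000 − €82,000) × 2.25% × 14/365 = €173.4658
April 19 – December 31, 2023: 257 days, exemption €182,000 → (€283,000 − €182,000) × 2.25% × 257/365 = €1,600.0890
Total = €2,034.3082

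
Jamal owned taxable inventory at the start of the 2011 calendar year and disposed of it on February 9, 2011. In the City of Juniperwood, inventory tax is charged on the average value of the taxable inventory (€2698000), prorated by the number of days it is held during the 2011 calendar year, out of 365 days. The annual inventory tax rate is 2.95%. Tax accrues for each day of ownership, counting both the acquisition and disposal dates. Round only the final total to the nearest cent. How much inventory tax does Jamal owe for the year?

€8722.30

Days held (January 1 – February 9, 2011): 40 out of 365
Tax = €2698000 × 2.95% × 40/365 = €8722.3014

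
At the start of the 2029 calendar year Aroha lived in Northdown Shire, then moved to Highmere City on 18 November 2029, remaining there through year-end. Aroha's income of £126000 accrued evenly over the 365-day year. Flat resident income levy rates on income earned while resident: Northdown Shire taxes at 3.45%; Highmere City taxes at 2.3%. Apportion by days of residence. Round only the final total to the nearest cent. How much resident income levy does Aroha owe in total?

Northdown Shire, 1 January – 17 November 2029: 321 days → £126000 × 3.45% × 321/365 = £3822.9781
Highmere City, 18 November – 31 December 2029: 44 days → £126000 × 2.3% × 44/365 = £349.3479
Total = £4172.3260

£4172.33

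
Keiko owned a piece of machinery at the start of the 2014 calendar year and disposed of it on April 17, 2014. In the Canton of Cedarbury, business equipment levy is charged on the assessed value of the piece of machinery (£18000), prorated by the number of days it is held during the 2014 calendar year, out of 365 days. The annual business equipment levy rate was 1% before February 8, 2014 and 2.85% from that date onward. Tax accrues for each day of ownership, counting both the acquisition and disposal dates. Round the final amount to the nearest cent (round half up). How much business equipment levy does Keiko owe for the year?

January 1 – February 7, 2014: 38 days at 1% → £18000 × 1% × 38/365 = £18.7397
February 8 – April 17, 2014: 69 days at 2.85% → £18000 × 2.85% × 69/365 = £96.9781
Total = £115.7178

£115.72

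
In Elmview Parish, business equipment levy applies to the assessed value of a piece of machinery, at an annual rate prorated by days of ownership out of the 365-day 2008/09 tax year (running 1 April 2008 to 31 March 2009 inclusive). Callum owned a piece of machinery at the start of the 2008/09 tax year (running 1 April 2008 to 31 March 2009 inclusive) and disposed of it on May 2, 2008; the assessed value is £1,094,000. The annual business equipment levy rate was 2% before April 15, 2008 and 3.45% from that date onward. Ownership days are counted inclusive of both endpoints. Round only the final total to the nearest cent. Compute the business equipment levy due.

£2,700.53

April 1 – April 14, 2008: 14 days at 2% → £1,094,000 × 2% × 14/365 = £839.2329
April 15 – May 2, 2008: 18 days at 3.45% → £1,094,000 × 3.45% × 18/365 = £1,861.2986
Total = £2,700.5315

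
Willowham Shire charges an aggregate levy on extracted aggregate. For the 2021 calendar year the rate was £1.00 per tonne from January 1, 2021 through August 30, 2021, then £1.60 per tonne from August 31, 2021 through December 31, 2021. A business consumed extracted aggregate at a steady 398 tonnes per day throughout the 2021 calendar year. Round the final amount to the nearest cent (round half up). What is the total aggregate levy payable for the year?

January 1 – August 30, 2021: 242 days × 398 tonnes/day = 96,316 tonnes at £1.00/tonne → £96316.00
August 31 – December 31, 2021: 123 days × 398 tonnes/day = 48,954 tonnes at £1.60/tonne → £78326.40

£174642.40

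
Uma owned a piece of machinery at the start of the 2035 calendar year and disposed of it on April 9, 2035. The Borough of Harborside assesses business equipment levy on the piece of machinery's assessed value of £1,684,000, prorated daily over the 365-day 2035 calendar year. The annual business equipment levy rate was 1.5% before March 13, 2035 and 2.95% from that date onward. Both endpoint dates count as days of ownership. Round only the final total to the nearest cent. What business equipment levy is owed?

January 1 – March 12, 2035: 71 days at 1.5% → £1,684,000 × 1.5% × 71/365 = £4,913.5890
March 13 – April 9, 2035: 28 days at 2.95% → £1,684,000 × 2.95% × 28/365 = £3,810.9151
Total = £8,724.5041

£8,724.50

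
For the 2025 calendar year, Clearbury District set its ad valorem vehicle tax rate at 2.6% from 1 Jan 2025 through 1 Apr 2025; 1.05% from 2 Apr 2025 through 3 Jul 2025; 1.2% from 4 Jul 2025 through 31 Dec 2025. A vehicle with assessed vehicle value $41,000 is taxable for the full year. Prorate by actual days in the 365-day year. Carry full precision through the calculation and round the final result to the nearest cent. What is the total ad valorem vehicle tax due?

1 Jan – 1 Apr 2025: 91 days at 2.6% → $41,000 × 2.6% × 91/365 = $265.7699
2 Apr – 3 Jul 2025: 93 days at 1.05% → $41,000 × 1.05% × 93/365 = $109.6890
4 Jul – 31 Dec 2025: 181 days at 1.2% → $41,000 × 1.2% × 181/365 = $243.9781
Total = $619.4370

$619.44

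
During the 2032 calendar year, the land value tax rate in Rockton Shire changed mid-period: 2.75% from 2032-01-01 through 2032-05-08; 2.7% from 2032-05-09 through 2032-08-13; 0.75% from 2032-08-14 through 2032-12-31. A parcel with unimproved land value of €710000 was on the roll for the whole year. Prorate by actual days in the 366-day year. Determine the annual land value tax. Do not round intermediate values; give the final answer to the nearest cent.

2032-01-01 to 2032-05-08: 129 days at 2.75% → €710000 × 2.75% × 129/366 = €6881.7623
2032-05-09 to 2032-08-13: 97 days at 2.7% → €710000 × 2.7% × 97/366 = €5080.5738
2032-08-14 to 2032-12-31: 140 days at 0.75% → €710000 × 0.75% × 140/366 = €2036.8852
Total = €13999.2213

€13999.22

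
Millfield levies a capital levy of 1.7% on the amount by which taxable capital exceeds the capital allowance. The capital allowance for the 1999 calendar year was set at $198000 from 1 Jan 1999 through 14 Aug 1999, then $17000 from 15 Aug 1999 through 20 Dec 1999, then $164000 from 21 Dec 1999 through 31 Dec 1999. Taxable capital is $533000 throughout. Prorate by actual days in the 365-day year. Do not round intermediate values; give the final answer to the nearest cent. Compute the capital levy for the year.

$6791.48

1 Jan – 14 Aug 1999: 226 days, exemption $198000 → ($533000 − $198000) × 1.7% × 226/365 = $3526.2192
15 Aug – 20 Dec 1999: 128 days, exemption $17000 → ($533000 − $17000) × 1.7% × 128/365 = $3076.2082
21 Dec – 31 Dec 1999: 11 days, exemption $164000 → ($533000 − $164000) × 1.7% × 11/365 = $189.0493
Total = $6791.4767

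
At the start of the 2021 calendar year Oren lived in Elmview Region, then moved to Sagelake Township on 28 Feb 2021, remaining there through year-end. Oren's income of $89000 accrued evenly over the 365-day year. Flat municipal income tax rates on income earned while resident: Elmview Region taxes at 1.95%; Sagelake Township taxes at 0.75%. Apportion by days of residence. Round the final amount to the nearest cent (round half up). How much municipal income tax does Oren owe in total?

Elmview Region, 1 Jan – 27 Feb 2021: 58 days → $89000 × 1.95% × 58/365 = $275.7781
Sagelake Township, 28 Feb – 31 Dec 2021: 307 days → $89000 × 0.75% × 307/365 = $561.4315
Total = $837.2096

$837.21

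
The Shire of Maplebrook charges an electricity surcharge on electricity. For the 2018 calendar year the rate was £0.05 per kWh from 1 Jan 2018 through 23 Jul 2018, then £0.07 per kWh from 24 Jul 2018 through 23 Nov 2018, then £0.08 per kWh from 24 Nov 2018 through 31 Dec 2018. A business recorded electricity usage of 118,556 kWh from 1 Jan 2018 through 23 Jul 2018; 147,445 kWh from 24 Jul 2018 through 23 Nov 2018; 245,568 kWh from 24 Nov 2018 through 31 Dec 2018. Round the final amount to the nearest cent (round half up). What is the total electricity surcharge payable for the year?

1 Jan – 23 Jul 2018: 118,556 kWh at £0.05/kWh → £5,927.80
24 Jul – 23 Nov 2018: 147,445 kWh at £0.07/kWh → £10,321.15
24 Nov – 31 Dec 2018: 245,568 kWh at £0.08/kWh → £19,645.44

£35,894.39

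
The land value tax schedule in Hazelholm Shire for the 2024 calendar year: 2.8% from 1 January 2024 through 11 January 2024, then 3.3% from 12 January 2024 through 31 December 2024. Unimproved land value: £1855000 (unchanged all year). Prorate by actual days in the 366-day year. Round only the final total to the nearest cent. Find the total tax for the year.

£60936.24

1 January – 11 January 2024: 11 days at 2.8% → £1855000 × 2.8% × 11/366 = £1561.0383
12 January – 31 December 2024: 355 days at 3.3% → £1855000 × 3.3% × 355/366 = £59375.2049
Total = £60936.2432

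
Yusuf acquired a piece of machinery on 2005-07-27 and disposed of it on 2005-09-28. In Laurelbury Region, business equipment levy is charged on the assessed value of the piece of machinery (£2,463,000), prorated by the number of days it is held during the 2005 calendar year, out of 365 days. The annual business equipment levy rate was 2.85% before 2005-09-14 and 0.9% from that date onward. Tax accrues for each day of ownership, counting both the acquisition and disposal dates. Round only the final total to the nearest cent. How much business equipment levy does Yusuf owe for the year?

£10,334.48

2005-07-27 to 2005-09-13: 49 days at 2.85% → £2,463,000 × 2.85% × 49/365 = £9,423.5055
2005-09-14 to 2005-09-28: 15 days at 0.9% → £2,463,000 × 0.9% × 15/365 = £910.9726
Total = £10,334.4781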